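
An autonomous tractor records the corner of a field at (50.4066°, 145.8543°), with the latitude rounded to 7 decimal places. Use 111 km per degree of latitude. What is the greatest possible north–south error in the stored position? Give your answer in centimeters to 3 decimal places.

Rounding to 7 decimal places leaves the latitude within ±5e-08° of the true value.
North–south distance: 5e-08° × 111000 m/° = 0.00555 m.
That is 0.00555 m = 0.555 cm.

0.555 centimeters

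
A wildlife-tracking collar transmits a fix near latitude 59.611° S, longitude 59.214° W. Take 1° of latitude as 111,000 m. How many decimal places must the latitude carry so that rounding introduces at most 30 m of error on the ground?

4 decimal places

One degree of latitude covers 111000 m.
N decimal places → at most half a unit in the last place, 0.5 × 10⁻ᴺ° = 111000/2 × 10⁻ᴺ m.
Setting 55500 × 10⁻ᴺ ≤ 30 gives 10ᴺ ≥ 1850, i.e. N ≥ 3.27.
At 3 places the error can reach 55.5 m, but 4 places keeps it to 5.55 m.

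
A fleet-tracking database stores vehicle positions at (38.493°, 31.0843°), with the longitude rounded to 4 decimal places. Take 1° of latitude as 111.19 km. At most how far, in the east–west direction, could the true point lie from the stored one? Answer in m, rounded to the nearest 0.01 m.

Rounding to 4 decimal places leaves the longitude within ±5e-05° of the true value.
At latitude 38.493° a degree of longitude spans 111190 m × cos 38.493° = 111190 × 0.7827 ≈ 87026.7 m.
So at most 5e-05° × 87026.7 ≈ 4.35133 m east–west.

4.35 m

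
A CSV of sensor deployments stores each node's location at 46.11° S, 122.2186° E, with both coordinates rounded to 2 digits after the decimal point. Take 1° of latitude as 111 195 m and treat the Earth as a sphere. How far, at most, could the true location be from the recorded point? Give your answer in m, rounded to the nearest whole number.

677 m

Rounding to 2 decimal places leaves each coordinate within ±0.005° of the true value.
N–S: 0.005° × 111195 m/° = 555.975 m.
E–W at 46.11°: 0.005° × 111195 × cos 46.11° = 0.005 × 111195 × 0.6933 ≈ 385.444 m.
Worst case both components are at the extreme and orthogonal: √(555.975² + 385.444²) ≈ 676.517 m.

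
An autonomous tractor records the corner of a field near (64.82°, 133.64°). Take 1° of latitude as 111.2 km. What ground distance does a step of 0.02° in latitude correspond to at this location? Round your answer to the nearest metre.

Along a meridian 0.02° is 0.02 × 111200 = 2224 m.

2224 metres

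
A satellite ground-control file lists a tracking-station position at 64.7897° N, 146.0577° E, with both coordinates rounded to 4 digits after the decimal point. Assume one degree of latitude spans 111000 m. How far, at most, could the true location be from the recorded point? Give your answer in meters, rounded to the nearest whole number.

6 meters

Rounding to 4 decimal places leaves each coordinate within ±5e-05° of the true value.
Latitude error → 5e-05 × 111000 = 5.55 m along the meridian.
East–west component at 64.7897°: 5e-05° × 111000 × cos 64.7897° ≈ 5e-05 × 47279.6 ≈ 2.36398 m.
Worst case both components are at the extreme and orthogonal: √(5.55² + 2.36398²) ≈ 6.03249 m.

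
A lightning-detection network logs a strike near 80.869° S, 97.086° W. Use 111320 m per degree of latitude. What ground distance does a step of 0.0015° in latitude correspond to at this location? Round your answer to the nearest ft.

548 ft

0.0015° × 111320 m/° = 166.98 m.
In feet: 166.98 m ÷ 0.3048 ≈ 547.83 ft.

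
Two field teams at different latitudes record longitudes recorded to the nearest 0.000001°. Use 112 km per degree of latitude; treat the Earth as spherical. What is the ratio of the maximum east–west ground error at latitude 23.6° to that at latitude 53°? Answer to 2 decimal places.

1.52

Rounding to 6 decimal places leaves the longitude within ±5e-07° of the true value.
At 23.6°: 5e-07° × 112000 × cos 23.6° = 5e-07 × 112000 × 0.9164 ≈ 0.051316 m.
Error at 53° = 5e-07° × 112000 × cos 53° ≈ 0.056 × 0.6018 = 0.033702 m.
The ratio reduces to cos 23.6° / cos 53° = 0.9164/0.6018 ≈ 1.5227.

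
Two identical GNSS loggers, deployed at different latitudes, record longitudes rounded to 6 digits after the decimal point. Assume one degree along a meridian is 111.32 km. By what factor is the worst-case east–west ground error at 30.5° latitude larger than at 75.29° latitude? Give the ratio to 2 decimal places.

3.39

Rounding to 6 decimal places leaves the longitude within ±5e-07° of the true value.
At 30.5°: 5e-07° × 111320 × cos 30.5° = 5e-07 × 111320 × 0.8616 ≈ 0.047958 m.
At 75.29°: 5e-07° × 111320 × cos 75.29° = 5e-07 × 111320 × 0.2539 ≈ 0.014134 m.
The ratio reduces to cos 30.5° / cos 75.29° = 0.8616/0.2539 ≈ 3.3932.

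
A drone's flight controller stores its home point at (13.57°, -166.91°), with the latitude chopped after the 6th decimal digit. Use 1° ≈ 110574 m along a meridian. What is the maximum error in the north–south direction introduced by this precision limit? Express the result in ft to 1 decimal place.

Truncating at 6 decimal places can drop up to a full unit in the last place, so the latitude may be off by as much as 1e-06°.
So the N–S error is at most 1e-06 × 110574 = 0.110574 m.
Converting: 0.110574 m × 3.2808 ft/m ≈ 0.36278 ft.

0.4 ft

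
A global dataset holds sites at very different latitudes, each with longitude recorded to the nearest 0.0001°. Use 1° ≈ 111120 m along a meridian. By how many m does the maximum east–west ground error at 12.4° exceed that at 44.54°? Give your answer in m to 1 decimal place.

Rounding to 4 decimal places leaves the longitude within ±5e-05° of the true value.
Error at 12.4° = 5e-05° × 111120 × cos 12.4° ≈ 5.556 × 0.9767 = 5.4264 m.
At 44.54°: 5e-05° × 111120 × cos 44.54° = 5e-05 × 111120 × 0.7128 ≈ 3.9601 m.
Difference: 5.4264 − 3.9601 = 1.4663 m.

1.5 m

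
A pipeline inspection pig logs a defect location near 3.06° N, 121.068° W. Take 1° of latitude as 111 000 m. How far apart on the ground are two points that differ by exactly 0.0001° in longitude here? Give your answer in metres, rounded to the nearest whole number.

0.0001° of longitude at 3.06° is 0.0001 × 111000 × cos 3.06° ≈ 0.0001 × 110842 = 11.0842 m.

11 metres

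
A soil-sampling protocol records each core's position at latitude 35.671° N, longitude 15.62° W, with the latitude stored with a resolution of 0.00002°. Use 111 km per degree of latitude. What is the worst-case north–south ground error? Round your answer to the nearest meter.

1 meters

With a 0.00002° grid the true value lies within half a step, ±0.00002°/2 = ±1e-05°, of the stored one.
Along the meridian that is 1e-05° × 111000 m/° = 1.11 m.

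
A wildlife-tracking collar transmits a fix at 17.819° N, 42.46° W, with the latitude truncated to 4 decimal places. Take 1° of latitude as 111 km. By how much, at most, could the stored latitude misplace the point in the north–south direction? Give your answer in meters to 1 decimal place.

Truncating at 4 decimal places can drop up to a full unit in the last place, so the latitude may be off by as much as 0.0001°.
So the N–S error is at most 0.0001 × 111000 = 11.1 m.

11.1 meters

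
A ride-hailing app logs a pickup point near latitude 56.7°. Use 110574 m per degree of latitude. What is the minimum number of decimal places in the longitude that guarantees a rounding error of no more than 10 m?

At 56.7° one degree of longitude covers 110574 × cos 56.7° ≈ 110574 × 0.5490 ≈ 60707.6 m.
N decimal places → at most half a unit in the last place, 0.5 × 10⁻ᴺ° = 60707.6/2 × 10⁻ᴺ m.
Setting 30353.8 × 10⁻ᴺ ≤ 10 gives 10ᴺ ≥ 3035, i.e. N ≥ 3.48.
So 4 decimal places suffice (3.04 m); 3 would allow up to 30.4 m.

4 decimal places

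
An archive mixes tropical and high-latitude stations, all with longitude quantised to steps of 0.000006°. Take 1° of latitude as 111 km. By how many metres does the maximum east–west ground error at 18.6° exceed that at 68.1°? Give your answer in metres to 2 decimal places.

0.19 metres

With a 0.000006° grid the true value lies within half a step, ±0.000006°/2 = ±3e-06°, of the stored one.
Error at 18.6° = 3e-06° × 111000 × cos 18.6° ≈ 0.333 × 0.9478 = 0.31561 m.
Error at 68.1° = 3e-06° × 111000 × cos 68.1° ≈ 0.333 × 0.3730 = 0.1242 m.
Difference: 0.31561 − 0.1242 = 0.1914 m.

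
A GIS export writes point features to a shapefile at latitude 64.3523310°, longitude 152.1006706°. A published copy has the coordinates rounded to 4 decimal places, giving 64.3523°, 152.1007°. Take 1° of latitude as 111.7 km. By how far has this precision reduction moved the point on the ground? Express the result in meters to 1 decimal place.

The latitude changed by +0.0000310° and the longitude by -0.0000294°.
N–S: 0.0000310° × 111700 m/° = 3.4627 m.
E–W at 64.3523°: -0.0000294° × 111700 × cos 64.3523° = -0.0000294 × 111700 × 0.4328 ≈ -1.42143 m.
Combined displacement = (3.4627² + 1.42143²)^½ ≈ 3.74309 m.

3.7 meters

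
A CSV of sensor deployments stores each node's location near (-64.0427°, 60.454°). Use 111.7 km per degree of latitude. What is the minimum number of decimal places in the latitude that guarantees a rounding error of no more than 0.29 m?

One degree of latitude covers 111700 m.
N decimal places → at most half a unit in the last place, 0.5 × 10⁻ᴺ° = 111700/2 × 10⁻ᴺ m.
Need 0.5 × 111700 × 10⁻ᴺ ≤ 0.29 → 10⁻ᴺ ≤ 5.192e-06, so N ≥ 5.28.
N = 5 would give 0.558 m (too coarse); N = 6 gives 0.0558 m ≤ 0.29 m.

6 decimal places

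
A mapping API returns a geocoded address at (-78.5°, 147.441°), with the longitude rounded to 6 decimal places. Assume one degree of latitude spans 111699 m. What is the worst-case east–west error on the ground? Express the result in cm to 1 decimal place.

1.1 cm

Rounding to 6 decimal places leaves the longitude within ±5e-07° of the true value.
At latitude 78.5° a degree of longitude spans 111699 m × cos 78.5° = 111699 × 0.1994 ≈ 22269.2 m.
East–west error: 5e-07° × 22269.2 m/° ≈ 0.0111346 m.
That is 0.0111346 m = 1.1135 cm.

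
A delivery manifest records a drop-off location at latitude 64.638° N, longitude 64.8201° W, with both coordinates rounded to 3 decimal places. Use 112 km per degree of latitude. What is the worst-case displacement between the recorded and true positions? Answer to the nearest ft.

Rounding to 3 decimal places leaves each coordinate within ±0.0005° of the true value.
N–S: 0.0005° × 112000 m/° = 56 m.
Longitude error → 0.0005 × 112000 × cos 64.638° = 0.0005 × 112000 × 0.4283 ≈ 23.9868 m.
The two errors are perpendicular, so the maximum displacement is √(56² + 23.9868²) ≈ 60.921 m.
Converting: 60.921 m × 3.2808 ft/m ≈ 199.87 ft.

200 ft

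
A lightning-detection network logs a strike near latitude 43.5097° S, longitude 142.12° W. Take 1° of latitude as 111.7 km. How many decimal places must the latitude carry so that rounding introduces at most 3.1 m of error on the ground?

5

One degree of latitude covers 111700 m.
N decimal places → at most half a unit in the last place, 0.5 × 10⁻ᴺ° = 111700/2 × 10⁻ᴺ m.
Setting 55850 × 10⁻ᴺ ≤ 3.1 gives 10ᴺ ≥ 1.802e+04, i.e. N ≥ 4.26.
At 4 places the error can reach 5.58 m, but 5 places keeps it to 0.558 m.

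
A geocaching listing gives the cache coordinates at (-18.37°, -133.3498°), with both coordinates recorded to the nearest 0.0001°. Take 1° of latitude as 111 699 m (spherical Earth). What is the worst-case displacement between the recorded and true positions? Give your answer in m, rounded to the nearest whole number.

8 m

Rounding to 4 decimal places leaves each coordinate within ±5e-05° of the true value.
Latitude error → 5e-05 × 111699 = 5.58495 m along the meridian.
E–W at 18.37°: 5e-05° × 111699 × cos 18.37° = 5e-05 × 111699 × 0.9490 ≈ 5.30035 m.
Worst case both components are at the extreme and orthogonal: √(5.58495² + 5.30035²) ≈ 7.6997 m.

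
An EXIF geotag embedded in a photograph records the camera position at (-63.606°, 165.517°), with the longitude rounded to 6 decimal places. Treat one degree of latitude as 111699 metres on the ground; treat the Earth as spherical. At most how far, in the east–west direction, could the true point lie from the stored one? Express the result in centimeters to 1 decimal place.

2.5 centimeters

Rounding to 6 decimal places leaves the longitude within ±5e-07° of the true value.
At latitude 63.606° a degree of longitude spans 111699 m × cos 63.606° = 111699 × 0.4445 ≈ 49654.8 m.
East–west error: 5e-07° × 49654.8 m/° ≈ 0.0248274 m.
That is 0.0248274 m = 2.4827 cm.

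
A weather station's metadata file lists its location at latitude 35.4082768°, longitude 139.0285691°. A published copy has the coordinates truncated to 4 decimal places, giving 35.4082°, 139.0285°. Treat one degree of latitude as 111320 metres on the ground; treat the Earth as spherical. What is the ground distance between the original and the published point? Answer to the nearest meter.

The latitude changed by +0.0000768° and the longitude by +0.0000691°.
North–south shift: 0.0000768 × 111320 = 8.54938 m.
E–W at 35.4082°: 0.0000691° × 111320 × cos 35.4082° = 0.0000691 × 111320 × 0.8150 ≈ 6.2695 m.
Distance: √(8.54938² + 6.2695²) ≈ 10.6018 m.

11 meters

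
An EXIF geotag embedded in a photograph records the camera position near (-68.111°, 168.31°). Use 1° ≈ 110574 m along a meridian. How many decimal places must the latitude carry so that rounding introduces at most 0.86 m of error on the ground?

5

One degree of latitude covers 110574 m.
Rounding to N decimal places gives at most 0.5 × 10⁻ᴺ degrees of error, i.e. 0.5 × 10⁻ᴺ × 110574 m.
Need 0.5 × 110574 × 10⁻ᴺ ≤ 0.86 → 10⁻ᴺ ≤ 1.556e-05, so N ≥ 4.81.
So 5 decimal places suffice (0.553 m); 4 would allow up to 5.53 m.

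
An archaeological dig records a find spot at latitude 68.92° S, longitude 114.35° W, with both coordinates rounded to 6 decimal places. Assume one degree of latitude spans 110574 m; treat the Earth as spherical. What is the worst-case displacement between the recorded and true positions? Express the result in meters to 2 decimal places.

Rounding to 6 decimal places leaves each coordinate within ±5e-07° of the true value.
Latitude error → 5e-07 × 110574 = 0.055287 m along the meridian.
Longitude error → 5e-07 × 110574 × cos 68.92° = 5e-07 × 110574 × 0.3597 ≈ 0.0198851 m.
Worst case both components are at the extreme and orthogonal: √(0.055287² + 0.0198851²) ≈ 0.0587543 m.

0.06 meters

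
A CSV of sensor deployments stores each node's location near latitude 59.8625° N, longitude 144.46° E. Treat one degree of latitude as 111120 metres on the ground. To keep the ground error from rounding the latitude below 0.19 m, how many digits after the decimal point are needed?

One degree of latitude covers 111120 m.
N decimal places → at most half a unit in the last place, 0.5 × 10⁻ᴺ° = 111120/2 × 10⁻ᴺ m.
Need 0.5 × 111120 × 10⁻ᴺ ≤ 0.19 → 10⁻ᴺ ≤ 3.420e-06, so N ≥ 5.47.
N = 5 would give 0.556 m (too coarse); N = 6 gives 0.0556 m ≤ 0.19 m.

6 decimal places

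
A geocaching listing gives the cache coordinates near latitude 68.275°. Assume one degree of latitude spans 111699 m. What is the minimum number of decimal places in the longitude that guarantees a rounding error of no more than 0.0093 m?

At 68.275° one degree of longitude covers 111699 × cos 68.275° ≈ 111699 × 0.3702 ≈ 41345.6 m.
With N decimal places the half-ulp bound is 0.5·10⁻ᴺ°, or 0.5·10⁻ᴺ × 41345.6 m on the ground.
Need 0.5 × 41345.6 × 10⁻ᴺ ≤ 0.0093 → 10⁻ᴺ ≤ 4.499e-07, so N ≥ 6.35.
So 7 decimal places suffice (0.00207 m); 6 would allow up to 0.0207 m.

7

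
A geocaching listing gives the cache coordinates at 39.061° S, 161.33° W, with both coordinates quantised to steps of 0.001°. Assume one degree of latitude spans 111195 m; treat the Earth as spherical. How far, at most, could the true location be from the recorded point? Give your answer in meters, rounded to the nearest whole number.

With a 0.001° grid the true value lies within half a step, ±0.001°/2 = ±0.0005°, of the stored one.
N–S: 0.0005° × 111195 m/° = 55.5975 m.
East–west component at 39.061°: 0.0005° × 111195 × cos 39.061° ≈ 0.0005 × 86340.2 ≈ 43.1701 m.
The two errors are perpendicular, so the maximum displacement is √(55.5975² + 43.1701²) ≈ 70.3899 m.

70 meters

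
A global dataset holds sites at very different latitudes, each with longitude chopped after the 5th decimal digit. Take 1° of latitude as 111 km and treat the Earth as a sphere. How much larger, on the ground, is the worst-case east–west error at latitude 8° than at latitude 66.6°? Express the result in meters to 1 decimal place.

0.7 meters

Truncating at 5 decimal places can drop up to a full unit in the last place, so the longitude may be off by as much as 1e-05°.
Error at 8° = 1e-05° × 111000 × cos 8° ≈ 1.11 × 0.9903 = 1.0992 m.
At 66.6°: 1e-05° × 111000 × cos 66.6° = 1e-05 × 111000 × 0.3971 ≈ 0.44083 m.
So the lower-latitude error exceeds the higher by 1.0992 − 0.44083 = 0.65836 m.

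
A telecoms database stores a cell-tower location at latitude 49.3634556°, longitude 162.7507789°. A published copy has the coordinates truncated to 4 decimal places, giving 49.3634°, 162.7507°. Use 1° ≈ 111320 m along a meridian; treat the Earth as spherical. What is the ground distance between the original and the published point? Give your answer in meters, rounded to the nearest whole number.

The latitude changed by +0.0000556° and the longitude by +0.0000789°.
N–S: 0.0000556° × 111320 m/° = 6.18939 m.
East–west at this latitude: 0.0000789° × 111320 × cos 49.3634° ≈ 0.0000789 × 72498.2 = 5.72011 m.
Hypotenuse of the two orthogonal shifts: √(6.18939² + 5.72011²) = 8.42782 m.

8 meters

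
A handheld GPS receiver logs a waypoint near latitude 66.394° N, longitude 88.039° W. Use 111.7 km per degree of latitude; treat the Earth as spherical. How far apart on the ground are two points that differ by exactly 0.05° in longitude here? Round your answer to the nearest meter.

2236 meters

0.05° of longitude at 66.394° is 0.05 × 111700 × cos 66.394° ≈ 0.05 × 44729.7 = 2236.49 m.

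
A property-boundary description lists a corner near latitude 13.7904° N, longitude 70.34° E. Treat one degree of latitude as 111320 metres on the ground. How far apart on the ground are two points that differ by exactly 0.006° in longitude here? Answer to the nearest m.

One degree of longitude here spans 111320 × cos 13.7904° = 111320 × 0.9712 ≈ 108111 m; 0.006° of that is 648.667 m.

649 m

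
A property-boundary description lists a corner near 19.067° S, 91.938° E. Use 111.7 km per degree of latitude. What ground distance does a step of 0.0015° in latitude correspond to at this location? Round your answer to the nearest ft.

550 ft

Along a meridian 0.0015° is 0.0015 × 111700 = 167.55 m.
Converting: 167.55 m × 3.2808 ft/m ≈ 549.7 ft.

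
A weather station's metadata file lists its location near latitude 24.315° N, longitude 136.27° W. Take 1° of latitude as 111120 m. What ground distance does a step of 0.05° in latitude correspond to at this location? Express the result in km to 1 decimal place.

0.05° × 111120 m/° = 5556 m.
That is 5556 m = 5.556 km.

5.6 km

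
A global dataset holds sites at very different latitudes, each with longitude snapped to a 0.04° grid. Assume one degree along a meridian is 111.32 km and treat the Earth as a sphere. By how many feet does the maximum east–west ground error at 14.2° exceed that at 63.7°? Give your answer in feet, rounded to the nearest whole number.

3845 feet

With a 0.04° grid the true value lies within half a step, ±0.04°/2 = ±0.02°, of the stored one.
At 14.2°: 0.02° × 111320 × cos 14.2° = 0.02 × 111320 × 0.9694 ≈ 2158.4 m.
Error at 63.7° = 0.02° × 111320 × cos 63.7° ≈ 2226.4 × 0.4431 = 986.45 m.
Difference: 2158.4 − 986.45 = 1171.9 m.
In feet: 1171.92 m ÷ 0.3048 ≈ 3844.9 ft.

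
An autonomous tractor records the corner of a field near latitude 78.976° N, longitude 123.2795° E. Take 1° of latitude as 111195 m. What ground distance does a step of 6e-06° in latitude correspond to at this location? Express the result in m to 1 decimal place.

Along a meridian 6e-06° is 6e-06 × 111195 = 0.66717 m.

0.7 m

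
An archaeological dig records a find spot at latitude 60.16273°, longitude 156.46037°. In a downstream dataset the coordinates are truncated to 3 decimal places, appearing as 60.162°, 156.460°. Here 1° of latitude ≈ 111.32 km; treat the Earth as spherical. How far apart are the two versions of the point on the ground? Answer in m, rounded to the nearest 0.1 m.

The latitude changed by +0.00073° and the longitude by +0.00037°.
North–south shift: 0.00073 × 111320 = 81.2636 m.
East–west at this latitude: 0.00037° × 111320 × cos 60.162° ≈ 0.00037 × 55387.2 = 20.4933 m.
Distance: √(81.2636² + 20.4933²) ≈ 83.8078 m.

83.8 m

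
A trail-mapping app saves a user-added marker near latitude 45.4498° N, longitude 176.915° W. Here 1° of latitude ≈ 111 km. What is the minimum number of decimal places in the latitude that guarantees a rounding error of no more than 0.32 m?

One degree of latitude covers 111000 m.
With N decimal places the half-ulp bound is 0.5·10⁻ᴺ°, or 0.5·10⁻ᴺ × 111000 m on the ground.
Need 0.5 × 111000 × 10⁻ᴺ ≤ 0.32 → 10⁻ᴺ ≤ 5.766e-06, so N ≥ 5.24.
N = 5 would give 0.555 m (too coarse); N = 6 gives 0.0555 m ≤ 0.32 m.

6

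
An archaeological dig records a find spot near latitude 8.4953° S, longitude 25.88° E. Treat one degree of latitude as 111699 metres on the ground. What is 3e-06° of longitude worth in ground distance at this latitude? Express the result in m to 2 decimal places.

0.33 m

At 8.4953° a degree of longitude is 111699 × cos 8.4953° ≈ 110473 m, so 3e-06° corresponds to 0.33142 m.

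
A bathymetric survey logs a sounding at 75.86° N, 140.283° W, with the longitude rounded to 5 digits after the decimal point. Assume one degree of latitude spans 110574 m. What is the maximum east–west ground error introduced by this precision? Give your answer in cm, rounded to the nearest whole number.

14 cm

Rounding to 5 decimal places leaves the longitude within ±5e-06° of the true value.
One degree of longitude at 75.86° is 110574 × cos 75.86° ≈ 110574 × 0.2443 = 27012.3 m.
So at most 5e-06° × 27012.3 ≈ 0.135062 m east–west.
That is 0.135062 m = 13.506 cm.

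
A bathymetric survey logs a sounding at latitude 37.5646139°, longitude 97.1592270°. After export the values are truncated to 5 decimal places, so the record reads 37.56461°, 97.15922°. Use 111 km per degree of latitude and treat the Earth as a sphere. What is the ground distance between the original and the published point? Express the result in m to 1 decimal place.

0.8 m

The latitude changed by +0.0000039° and the longitude by +0.0000070°.
N–S: 0.0000039° × 111000 m/° = 0.4329 m.
East–west at this latitude: 0.0000070° × 111000 × cos 37.5646° ≈ 0.0000070 × 87986 = 0.615902 m.
Hypotenuse of the two orthogonal shifts: √(0.4329² + 0.615902²) = 0.75282 m.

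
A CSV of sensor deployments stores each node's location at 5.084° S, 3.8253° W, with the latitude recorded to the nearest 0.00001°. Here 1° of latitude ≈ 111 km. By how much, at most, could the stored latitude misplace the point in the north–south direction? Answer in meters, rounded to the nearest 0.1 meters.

0.6 meters

Rounding to 5 decimal places leaves the latitude within ±5e-06° of the true value.
So the N–S error is at most 5e-06 × 111000 = 0.555 m.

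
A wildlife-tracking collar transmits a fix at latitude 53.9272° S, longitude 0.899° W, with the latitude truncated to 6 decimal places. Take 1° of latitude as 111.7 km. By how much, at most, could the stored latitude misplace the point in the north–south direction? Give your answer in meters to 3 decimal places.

Truncating at 6 decimal places can drop up to a full unit in the last place, so the latitude may be off by as much as 1e-06°.
So the N–S error is at most 1e-06 × 111700 = 0.1117 m.

0.112 meters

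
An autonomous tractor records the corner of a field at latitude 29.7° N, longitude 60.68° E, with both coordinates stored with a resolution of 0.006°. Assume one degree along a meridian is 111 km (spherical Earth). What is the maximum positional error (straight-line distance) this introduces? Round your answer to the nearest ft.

1447 ft

With a 0.006° grid the true value lies within half a step, ±0.006°/2 = ±0.003°, of the stored one.
N–S: 0.003° × 111000 m/° = 333 m.
E–W at 29.7°: 0.003° × 111000 × cos 29.7° = 0.003 × 111000 × 0.8686 ≈ 289.254 m.
Worst case both components are at the extreme and orthogonal: √(333² + 289.254²) ≈ 441.086 m.
In feet: 441.086 m ÷ 0.3048 ≈ 1447.1 ft.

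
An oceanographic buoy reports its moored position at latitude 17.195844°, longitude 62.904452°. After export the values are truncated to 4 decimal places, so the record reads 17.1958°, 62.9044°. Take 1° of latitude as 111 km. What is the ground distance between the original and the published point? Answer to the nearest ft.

24 ft

Δlat = 17.195844 − 17.1958 = +0.000044°; Δlon = 62.904452 − 62.9044 = +0.000052°.
North–south shift: 0.000044 × 111000 = 4.884 m.
East–west at this latitude: 0.000052° × 111000 × cos 17.1958° ≈ 0.000052 × 106038 = 5.51399 m.
Combined displacement = (4.884² + 5.51399²)^½ ≈ 7.36597 m.
In feet: 7.36597 m ÷ 0.3048 ≈ 24.167 ft.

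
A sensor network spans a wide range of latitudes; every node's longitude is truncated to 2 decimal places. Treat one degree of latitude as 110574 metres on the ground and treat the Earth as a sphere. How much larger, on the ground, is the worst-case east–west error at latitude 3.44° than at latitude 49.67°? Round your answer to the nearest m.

Truncating at 2 decimal places can drop up to a full unit in the last place, so the longitude may be off by as much as 0.01°.
At 3.44°: 0.01° × 110574 × cos 3.44° = 0.01 × 110574 × 0.9982 ≈ 1103.7 m.
Error at 49.67° = 0.01° × 110574 × cos 49.67° ≈ 1105.7 × 0.6472 = 715.62 m.
So the lower-latitude error exceeds the higher by 1103.7 − 715.62 = 388.12 m.

388 m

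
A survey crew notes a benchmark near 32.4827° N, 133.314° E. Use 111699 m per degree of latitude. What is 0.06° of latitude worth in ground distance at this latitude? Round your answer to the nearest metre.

0.06° × 111699 m/° = 6701.94 m.

6702 metres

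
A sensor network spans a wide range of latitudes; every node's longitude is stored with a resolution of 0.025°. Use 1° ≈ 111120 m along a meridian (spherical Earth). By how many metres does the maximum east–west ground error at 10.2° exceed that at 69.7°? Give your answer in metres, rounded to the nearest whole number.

With a 0.025° grid the true value lies within half a step, ±0.025°/2 = ±0.0125°, of the stored one.
At 10.2°: 0.0125° × 111120 × cos 10.2° = 0.0125 × 111120 × 0.9842 ≈ 1367 m.
At 69.7°: 0.0125° × 111120 × cos 69.7° = 0.0125 × 111120 × 0.3469 ≈ 481.89 m.
So the lower-latitude error exceeds the higher by 1367 − 481.89 = 885.15 m.

885 metres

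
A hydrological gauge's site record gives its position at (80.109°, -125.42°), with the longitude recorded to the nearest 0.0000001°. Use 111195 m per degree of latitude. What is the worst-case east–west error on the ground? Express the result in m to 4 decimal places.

Rounding to 7 decimal places leaves the longitude within ±5e-08° of the true value.
At latitude 80.109° a degree of longitude spans 111195 m × cos 80.109° = 111195 × 0.1718 ≈ 19100.4 m.
East–west error: 5e-08° × 19100.4 m/° ≈ 0.000955022 m.

0.0010 m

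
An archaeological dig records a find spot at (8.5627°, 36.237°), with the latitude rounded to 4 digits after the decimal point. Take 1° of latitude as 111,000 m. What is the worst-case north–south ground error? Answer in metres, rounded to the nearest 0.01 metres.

Rounding to 4 decimal places leaves the latitude within ±5e-05° of the true value.
North–south distance: 5e-05° × 111000 m/° = 5.55 m.

5.55 metres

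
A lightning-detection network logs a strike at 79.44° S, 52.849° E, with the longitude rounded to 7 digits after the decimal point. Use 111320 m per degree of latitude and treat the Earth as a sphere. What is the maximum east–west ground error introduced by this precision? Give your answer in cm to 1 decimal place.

0.1 cm

Rounding to 7 decimal places leaves the longitude within ±5e-08° of the true value.
At latitude 79.44° a degree of longitude spans 111320 m × cos 79.44° = 111320 × 0.1833 ≈ 20401.1 m.
Maximum E–W displacement: 5e-08 × 20401.1 = 0.00102005 m.
That is 0.00102005 m = 0.10201 cm.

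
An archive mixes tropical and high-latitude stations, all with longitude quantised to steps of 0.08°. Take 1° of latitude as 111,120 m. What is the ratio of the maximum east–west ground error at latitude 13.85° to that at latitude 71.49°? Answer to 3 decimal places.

With a 0.08° grid the true value lies within half a step, ±0.08°/2 = ±0.04°, of the stored one.
Error at 13.85° = 0.04° × 111120 × cos 13.85° ≈ 4444.8 × 0.9709 = 4315.6 m.
At 71.49°: 0.04° × 111120 × cos 71.49° = 0.04 × 111120 × 0.3175 ≈ 1411.1 m.
Ratio: 4315.6 / 1411.1 = cos 13.85° / cos 71.49° ≈ 3.0583.

3.058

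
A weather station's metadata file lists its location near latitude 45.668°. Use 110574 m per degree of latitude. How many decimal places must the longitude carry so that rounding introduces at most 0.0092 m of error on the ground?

At 45.668° one degree of longitude covers 110574 × cos 45.668° ≈ 110574 × 0.6988 ≈ 77270.8 m.
With N decimal places the half-ulp bound is 0.5·10⁻ᴺ°, or 0.5·10⁻ᴺ × 77270.8 m on the ground.
Need 0.5 × 77270.8 × 10⁻ᴺ ≤ 0.0092 → 10⁻ᴺ ≤ 2.381e-07, so N ≥ 6.62.
N = 6 would give 0.0386 m (too coarse); N = 7 gives 0.00386 m ≤ 0.0092 m.

7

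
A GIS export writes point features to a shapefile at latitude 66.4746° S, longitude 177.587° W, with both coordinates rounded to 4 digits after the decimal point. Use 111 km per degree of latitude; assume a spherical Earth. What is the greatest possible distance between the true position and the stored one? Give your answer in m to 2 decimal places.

5.98 m

Rounding to 4 decimal places leaves each coordinate within ±5e-05° of the true value.
N–S: 5e-05° × 111000 m/° = 5.55 m.
E–W at 66.4746°: 5e-05° × 111000 × cos 66.4746° = 5e-05 × 111000 × 0.3992 ≈ 2.21531 m.
The two errors are perpendicular, so the maximum displacement is √(5.55² + 2.21531²) ≈ 5.97579 m.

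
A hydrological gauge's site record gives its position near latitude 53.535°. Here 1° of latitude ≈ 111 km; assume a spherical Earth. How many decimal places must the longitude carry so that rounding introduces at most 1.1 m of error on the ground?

5 decimal places

At 53.535° one degree of longitude covers 111000 × cos 53.535° ≈ 111000 × 0.5943 ≈ 65970.8 m.
N decimal places → at most half a unit in the last place, 0.5 × 10⁻ᴺ° = 65970.8/2 × 10⁻ᴺ m.
Setting 32985.4 × 10⁻ᴺ ≤ 1.1 gives 10ᴺ ≥ 2.999e+04, i.e. N ≥ 4.48.
At 4 places the error can reach 3.3 m, but 5 places keeps it to 0.33 m.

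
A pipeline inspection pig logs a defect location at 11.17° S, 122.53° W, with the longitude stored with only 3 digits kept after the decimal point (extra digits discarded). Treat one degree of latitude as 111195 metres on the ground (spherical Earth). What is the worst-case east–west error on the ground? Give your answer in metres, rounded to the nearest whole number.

109 metres

Truncating at 3 decimal places can drop up to a full unit in the last place, so the longitude may be off by as much as 0.001°.
Parallels shrink by cos φ, so at 11.17° a degree of longitude is 111195 × 0.9811 ≈ 109089 m.
East–west error: 0.001° × 109089 m/° ≈ 109.089 m.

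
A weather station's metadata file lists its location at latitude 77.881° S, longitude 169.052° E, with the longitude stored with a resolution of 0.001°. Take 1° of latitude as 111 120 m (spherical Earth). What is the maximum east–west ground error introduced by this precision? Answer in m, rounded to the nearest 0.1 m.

11.7 m

With a 0.001° grid the true value lies within half a step, ±0.001°/2 = ±0.0005°, of the stored one.
One degree of longitude at 77.881° is 111120 × cos 77.881° ≈ 111120 × 0.2099 = 23328.8 m.
East–west error: 0.0005° × 23328.8 m/° ≈ 11.6644 m.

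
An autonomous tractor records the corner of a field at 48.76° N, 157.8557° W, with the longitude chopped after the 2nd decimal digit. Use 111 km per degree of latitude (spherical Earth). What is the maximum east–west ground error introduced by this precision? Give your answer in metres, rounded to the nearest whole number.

732 metres

Truncating at 2 decimal places can drop up to a full unit in the last place, so the longitude may be off by as much as 0.01°.
Parallels shrink by cos φ, so at 48.76° a degree of longitude is 111000 × 0.6592 ≈ 73172.8 m.
Maximum E–W displacement: 0.01 × 73172.8 = 731.728 m.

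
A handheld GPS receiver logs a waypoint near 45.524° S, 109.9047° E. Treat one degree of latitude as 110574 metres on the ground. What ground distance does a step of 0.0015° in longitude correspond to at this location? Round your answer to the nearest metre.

116 metres

At 45.524° a degree of longitude is 110574 × cos 45.524° ≈ 77469.3 m, so 0.0015° corresponds to 116.204 m.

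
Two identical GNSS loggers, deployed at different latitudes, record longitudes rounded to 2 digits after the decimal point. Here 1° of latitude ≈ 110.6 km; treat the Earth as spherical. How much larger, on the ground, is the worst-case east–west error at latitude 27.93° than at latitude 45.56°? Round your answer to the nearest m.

Rounding to 2 decimal places leaves the longitude within ±0.005° of the true value.
At 27.93°: 0.005° × 110600 × cos 27.93° = 0.005 × 110600 × 0.8835 ≈ 488.59 m.
Error at 45.56° = 0.005° × 110600 × cos 45.56° ≈ 553 × 0.7002 = 387.19 m.
So the lower-latitude error exceeds the higher by 488.59 − 387.19 = 101.4 m.

101 m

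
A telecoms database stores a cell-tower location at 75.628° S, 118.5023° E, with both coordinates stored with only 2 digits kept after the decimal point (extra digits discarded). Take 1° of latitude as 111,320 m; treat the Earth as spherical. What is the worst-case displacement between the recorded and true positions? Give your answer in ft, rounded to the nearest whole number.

Truncating at 2 decimal places can drop up to a full unit in the last place, so each coordinate may be off by as much as 0.01°.
Latitude error → 0.01 × 111320 = 1113.2 m along the meridian.
East–west component at 75.628°: 0.01° × 111320 × cos 75.628° ≈ 0.01 × 27631.5 ≈ 276.315 m.
The two errors are perpendicular, so the maximum displacement is √(1113.2² + 276.315²) ≈ 1146.98 m.
In feet: 1146.98 m ÷ 0.3048 ≈ 3763.1 ft.

3763 ft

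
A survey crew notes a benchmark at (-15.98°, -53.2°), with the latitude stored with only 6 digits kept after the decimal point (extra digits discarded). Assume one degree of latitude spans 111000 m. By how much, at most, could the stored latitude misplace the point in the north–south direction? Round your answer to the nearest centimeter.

11 centimeters

Truncating at 6 decimal places can drop up to a full unit in the last place, so the latitude may be off by as much as 1e-06°.
Along the meridian that is 1e-06° × 111000 m/° = 0.111 m.
That is 0.111 m = 11.1 cm.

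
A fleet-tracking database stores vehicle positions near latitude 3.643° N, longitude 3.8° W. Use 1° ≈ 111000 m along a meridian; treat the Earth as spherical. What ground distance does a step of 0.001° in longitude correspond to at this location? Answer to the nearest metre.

At 3.643° a degree of longitude is 111000 × cos 3.643° ≈ 110776 m, so 0.001° corresponds to 110.776 m.

111 metres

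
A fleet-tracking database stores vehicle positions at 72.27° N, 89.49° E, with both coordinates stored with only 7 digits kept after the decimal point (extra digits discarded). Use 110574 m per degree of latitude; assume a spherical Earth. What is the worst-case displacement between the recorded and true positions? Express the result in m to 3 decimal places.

0.012 m

Truncating at 7 decimal places can drop up to a full unit in the last place, so each coordinate may be off by as much as 1e-07°.
North–south component: 1e-07° × 110574 = 0.0110574 m.
Longitude error → 1e-07 × 110574 × cos 72.27° = 1e-07 × 110574 × 0.3045 ≈ 0.00336733 m.
Combining orthogonally: (0.0110574² + 0.00336733²)^½ ≈ 0.0115588 m.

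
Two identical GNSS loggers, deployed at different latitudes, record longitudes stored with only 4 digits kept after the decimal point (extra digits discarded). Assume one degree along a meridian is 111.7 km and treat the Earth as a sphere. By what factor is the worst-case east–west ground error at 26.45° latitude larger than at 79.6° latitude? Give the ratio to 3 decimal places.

Truncating at 4 decimal places can drop up to a full unit in the last place, so the longitude may be off by as much as 0.0001°.
Error at 26.45° = 0.0001° × 111700 × cos 26.45° ≈ 11.17 × 0.8953 = 10.001 m.
At 79.6°: 0.0001° × 111700 × cos 79.6° = 0.0001 × 111700 × 0.1805 ≈ 2.0164 m.
Ratio: 10.001 / 2.0164 = cos 26.45° / cos 79.6° ≈ 4.9597.

4.960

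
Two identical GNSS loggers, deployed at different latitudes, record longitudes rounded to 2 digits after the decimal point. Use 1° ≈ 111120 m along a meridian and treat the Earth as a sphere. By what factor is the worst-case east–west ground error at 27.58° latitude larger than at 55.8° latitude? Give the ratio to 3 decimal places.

1.577

Rounding to 2 decimal places leaves the longitude within ±0.005° of the true value.
Error at 27.58° = 0.005° × 111120 × cos 27.58° ≈ 555.6 × 0.8864 = 492.46 m.
Error at 55.8° = 0.005° × 111120 × cos 55.8° ≈ 555.6 × 0.5621 = 312.29 m.
Ratio: 492.46 / 312.29 = cos 27.58° / cos 55.8° ≈ 1.5769.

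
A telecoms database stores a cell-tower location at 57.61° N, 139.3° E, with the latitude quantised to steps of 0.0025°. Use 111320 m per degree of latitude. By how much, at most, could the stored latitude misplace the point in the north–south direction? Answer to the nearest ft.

457 ft

With a 0.0025° grid the true value lies within half a step, ±0.0025°/2 = ±0.00125°, of the stored one.
North–south distance: 0.00125° × 111320 m/° = 139.15 m.
Converting: 139.15 m × 3.2808 ft/m ≈ 456.53 ft.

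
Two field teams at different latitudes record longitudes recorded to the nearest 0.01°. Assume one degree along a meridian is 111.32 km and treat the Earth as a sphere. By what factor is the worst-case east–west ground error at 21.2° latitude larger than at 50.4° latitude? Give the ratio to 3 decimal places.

1.463

Rounding to 2 decimal places leaves the longitude within ±0.005° of the true value.
Error at 21.2° = 0.005° × 111320 × cos 21.2° ≈ 556.6 × 0.9323 = 518.93 m.
Error at 50.4° = 0.005° × 111320 × cos 50.4° ≈ 556.6 × 0.6374 = 354.79 m.
Ratio: 518.93 / 354.79 = cos 21.2° / cos 50.4° ≈ 1.4626.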